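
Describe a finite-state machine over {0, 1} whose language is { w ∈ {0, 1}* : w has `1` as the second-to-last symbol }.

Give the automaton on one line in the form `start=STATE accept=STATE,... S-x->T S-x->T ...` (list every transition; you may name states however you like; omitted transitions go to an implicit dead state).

A DFA must remember the last 2 symbols (since which symbol is second-to-last isn't known until the input ends). Use one state per possible window of the last ≤2 symbols; accept from those whose window starts with `1`.
A 7-state machine:
        0   1  
>  q0   q1  q2 
   q1   q3  q4 
   q2   q5  q6 
   q3   q3  q4 
   q4   q5  q6 
 * q5   q3  q4 
 * q6   q5  q6 
(> = start, * = accepting)

start=q0 accept=q5,q6 q0-0->q1 q0-1->q2 q1-0->q3 q1-1->q4 q2-0->q5 q2-1->q6 q3-0->q3 q3-1->q4 q4-0->q5 q4-1->q6 q5-0->q3 q5-1->q4 q6-0->q5 q6-1->q6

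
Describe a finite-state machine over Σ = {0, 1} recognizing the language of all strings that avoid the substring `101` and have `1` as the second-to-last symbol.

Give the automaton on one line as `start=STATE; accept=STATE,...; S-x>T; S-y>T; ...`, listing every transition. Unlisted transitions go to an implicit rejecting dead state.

Run two small machines in parallel and take their product. One (4 states) tracks partial matches of the forbidden pattern `101`; the other (7 states) tracks the last 2 symbols read. Each combined state is a pair, one component from each; accept when both components accept. Minimizing collapses redundant product states.
A 5-state machine:
        0   1  
>  s0   s0  s1 
   s1   s2  s3 
 * s2   s0  s4 
 * s3   s2  s3 
   s4   s4  s4 
(> = start, * = accepting)

start=s0; accept=s2,s3; s0-0>s0; s0-1>s1; s1-0>s2; s1-1>s3; s2-0>s0; s2-1>s4; s3-0>s2; s3-1>s3; s4-0>s4; s4-1>s4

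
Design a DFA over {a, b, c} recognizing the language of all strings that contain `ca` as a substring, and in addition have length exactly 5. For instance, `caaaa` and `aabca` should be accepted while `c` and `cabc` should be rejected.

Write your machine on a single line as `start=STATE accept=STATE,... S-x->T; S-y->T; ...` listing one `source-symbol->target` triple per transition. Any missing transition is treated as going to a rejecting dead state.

start=S0; accept=S14; S0-a->S1; S0-b->S1; S0-c->S2; S1-a->S3; S1-b->S3; S1-c->S4; S2-a->S5; S2-b->S3; S2-c->S4; S3-a->S6; S3-b->S6; S3-c->S7; S4-a->S8; S4-b->S6; S4-c->S7; S5-a->S8; S5-b->S8; S5-c->S8; S6-a->S9; S6-b->S9; S6-c->S10; S7-a->S11; S7-b->S9; S7-c->S10; S8-a->S11; S8-b->S11; S8-c->S11; S9-a->S12; S9-b->S12; S9-c->S13; S10-a->S14; S10-b->S12; S10-c->S13; S11-a->S14; S11-b->S14; S11-c->S14; S12-a->S15; S12-b->S15; S12-c->S16; S13-a->S17; S13-b->S15; S13-c->S16; S14-a->S17; S14-b->S17; S14-c->S17; S15-a->S15; S15-b->S15; S15-c->S16; S16-a->S17; S16-b->S15; S16-c->S16; S17-a->S17; S17-b->S17; S17-c->S17

Build one automaton per condition and run them in lockstep. One (3 states) tracks whether and how much of `ca` has been seen; the other (7 states) tracks the input length, saturating at 6. Each combined state is a pair, one component from each; accept when both components accept.
18 states suffice.
          a    b    c  
>  S0     S1   S1   S2 
   S1     S3   S3   S4 
   S2     S5   S3   S4 
   S3     S6   S6   S7 
   S4     S8   S6   S7 
   S5     S8   S8   S8 
   S6     S9   S9  S10 
   S7    S11   S9  S10 
   S8    S11  S11  S11 
   S9    S12  S12  S13 
   S10   S14  S12  S13 
   S11   S14  S14  S14 
   S12   S15  S15  S16 
   S13   S17  S15  S16 
 * S14   S17  S17  S17 
   S15   S15  S15  S16 
   S16   S17  S15  S16 
   S17   S17  S17  S17 
(> = start, * = accepting)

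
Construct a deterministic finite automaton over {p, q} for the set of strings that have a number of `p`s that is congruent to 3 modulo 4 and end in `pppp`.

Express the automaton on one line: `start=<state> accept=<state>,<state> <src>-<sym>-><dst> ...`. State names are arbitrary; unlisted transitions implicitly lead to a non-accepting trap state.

Handle the two conditions separately and then intersect. One (4 states) tracks the count of `p`s modulo 4; the other (5 states) tracks how much of the suffix `pppp` has currently been matched. Each combined state is a pair, one component from each; accept when both components accept.
With 20 states:
          p    q  
>  S0     S1   S0 
   S1     S2   S3 
   S2     S4   S5 
   S3     S6   S3 
   S4     S7   S8 
   S5     S9   S5 
   S6    S10   S5 
   S7    S11   S0 
   S8    S12   S8 
   S9    S13   S8 
   S10   S14   S8 
   S11   S15   S3 
   S12   S16   S0 
   S13   S17   S0 
   S14   S11   S0 
   S15   S18   S5 
   S16   S19   S3 
   S17   S15   S3 
 * S18    S7   S8 
   S19   S18   S5 
(> = start, * = accepting)

start=S0 accept=S18 S0-p->S1 S0-q->S0 S1-p->S2 S1-q->S3 S2-p->S4 S2-q->S5 S3-p->S6 S3-q->S3 S4-p->S7 S4-q->S8 S5-p->S9 S5-q->S5 S6-p->S10 S6-q->S5 S7-p->S11 S7-q->S0 S8-p->S12 S8-q->S8 S9-p->S13 S9-q->S8 S10-p->S14 S10-q->S8 S11-p->S15 S11-q->S3 S12-p->S16 S12-q->S0 S13-p->S17 S13-q->S0 S14-p->S11 S14-q->S0 S15-p->S18 S15-q->S5 S16-p->S19 S16-q->S3 S17-p->S15 S17-q->S3 S18-p->S7 S18-q->S8 S19-p->S18 S19-q->S5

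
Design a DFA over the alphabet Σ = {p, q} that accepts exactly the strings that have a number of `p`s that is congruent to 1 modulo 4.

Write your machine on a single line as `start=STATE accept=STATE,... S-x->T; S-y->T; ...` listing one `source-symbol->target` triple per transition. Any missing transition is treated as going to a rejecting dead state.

The only thing that matters is how many `p`s have appeared, reduced mod 4. Use one state per residue: S0 for 0, …, S3 for 3. Reading `p` moves to the next residue; anything else stays put. S1 is accepting.
A 4-state machine:
        p   q  
>  S0   S1  S0 
 * S1   S2  S1 
   S2   S3  S2 
   S3   S0  S3 
(> = start, * = accepting)

start=S0; accept=S1; S0-p->S1; S0-q->S0; S1-p->S2; S1-q->S1; S2-p->S3; S2-q->S2; S3-p->S0; S3-q->S3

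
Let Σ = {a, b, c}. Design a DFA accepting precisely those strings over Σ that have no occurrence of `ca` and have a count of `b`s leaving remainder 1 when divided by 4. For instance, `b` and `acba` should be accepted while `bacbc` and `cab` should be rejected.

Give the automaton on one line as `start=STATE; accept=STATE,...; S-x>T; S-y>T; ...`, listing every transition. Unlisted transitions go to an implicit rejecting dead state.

start=S0; accept=S1,S4; S0-a>S0; S0-b>S1; S0-c>S2; S1-a>S1; S1-b>S3; S1-c>S4; S2-a>S5; S2-b>S1; S2-c>S2; S3-a>S3; S3-b>S6; S3-c>S7; S4-a>S5; S4-b>S3; S4-c>S4; S5-a>S5; S5-b>S5; S5-c>S5; S6-a>S6; S6-b>S0; S6-c>S8; S7-a>S5; S7-b>S6; S7-c>S7; S8-a>S5; S8-b>S0; S8-c>S8

Run two small machines in parallel and take their product. One (3 states) tracks partial matches of the forbidden pattern `ca`; the other (4 states) tracks the count of `b`s modulo 4. Each combined state is a pair, one component from each; accept when both components accept. Minimizing collapses redundant product states.
With 9 states:
        a   b   c  
>  S0   S0  S1  S2 
 * S1   S1  S3  S4 
   S2   S5  S1  S2 
   S3   S3  S6  S7 
 * S4   S5  S3  S4 
   S5   S5  S5  S5 
   S6   S6  S0  S8 
   S7   S5  S6  S7 
   S8   S5  S0  S8 
(> = start, * = accepting)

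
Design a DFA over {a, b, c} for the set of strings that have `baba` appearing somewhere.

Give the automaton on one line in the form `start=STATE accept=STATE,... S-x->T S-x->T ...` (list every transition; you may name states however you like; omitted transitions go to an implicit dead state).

States q0..q3 record the length of the longest prefix of `baba` that matches the current input suffix. Reaching q4 means `baba` has been seen, and we stay there forever. Accept from q4.
With 5 states:
        a   b   c  
>  q0   q0  q1  q0 
   q1   q2  q1  q0 
   q2   q0  q3  q0 
   q3   q4  q1  q0 
 * q4   q4  q4  q4 
(> = start, * = accepting)

start=q0 accept=q4 q0-a->q0 q0-b->q1 q0-c->q0 q1-a->q2 q1-b->q1 q1-c->q0 q2-a->q0 q2-b->q3 q2-c->q0 q3-a->q4 q3-b->q1 q3-c->q0 q4-a->q4 q4-b->q4 q4-c->q4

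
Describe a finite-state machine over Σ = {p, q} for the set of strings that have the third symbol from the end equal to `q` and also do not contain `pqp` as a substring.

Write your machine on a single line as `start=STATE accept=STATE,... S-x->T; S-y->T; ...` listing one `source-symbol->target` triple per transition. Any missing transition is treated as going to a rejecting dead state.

start=S0; accept=S7,S8,S9,S10; S0-p->S1; S0-q->S2; S1-p->S1; S1-q->S3; S2-p->S4; S2-q->S5; S3-p->S6; S3-q->S5; S4-p->S7; S4-q->S8; S5-p->S9; S5-q->S10; S6-p->S6; S6-q->S6; S7-p->S1; S7-q->S3; S8-p->S6; S8-q->S5; S9-p->S7; S9-q->S8; S10-p->S9; S10-q->S10

Handle the two conditions separately and then intersect. The first has 15 states tracking the last 3 symbols read; the second has 4 states tracking partial matches of the forbidden pattern `pqp`. A product state is a pair (one from each), accepting exactly when both do. Minimizing collapses redundant product states.
With 11 states:
          p    q  
>  S0     S1   S2 
   S1     S1   S3 
   S2     S4   S5 
   S3     S6   S5 
   S4     S7   S8 
   S5     S9  S10 
   S6     S6   S6 
 * S7     S1   S3 
 * S8     S6   S5 
 * S9     S7   S8 
 * S10    S9  S10 
(> = start, * = accepting)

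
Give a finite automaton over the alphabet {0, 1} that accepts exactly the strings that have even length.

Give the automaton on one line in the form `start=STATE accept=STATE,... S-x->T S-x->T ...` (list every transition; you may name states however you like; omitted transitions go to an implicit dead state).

Only the length mod 2 matters, so use a 2-cycle: from any state, every input symbol moves to the next state, wrapping S1 back to S0. Mark S0 accepting.
2 states suffice.
        0   1  
>* S0   S1  S1 
   S1   S0  S0 
(> = start, * = accepting)

start=S0 accept=S0 S0-0->S1 S0-1->S1 S1-0->S0 S1-1->S0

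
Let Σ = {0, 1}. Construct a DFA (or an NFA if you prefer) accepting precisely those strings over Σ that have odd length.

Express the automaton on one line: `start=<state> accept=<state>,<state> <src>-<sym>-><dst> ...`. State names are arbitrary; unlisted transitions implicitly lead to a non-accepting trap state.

start=A accept=B A-0->B A-1->B B-0->A B-1->A

Only the length mod 2 matters, so use a 2-cycle: from any state, every input symbol moves to the next state, wrapping B back to A. Mark B accepting.
2 states suffice.
       0  1 
>  A   B  B 
 * B   A  A 
(> = start, * = accepting)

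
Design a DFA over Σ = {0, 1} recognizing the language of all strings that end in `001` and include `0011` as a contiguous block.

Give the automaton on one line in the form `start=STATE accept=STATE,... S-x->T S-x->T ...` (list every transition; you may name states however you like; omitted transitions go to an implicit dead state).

Handle the two conditions separately and then intersect. The first has 4 states tracking how much of the suffix `001` has currently been matched; the second has 5 states tracking whether and how much of `0011` has been seen. A product state is a pair (one from each), accepting exactly when both do.
An 8-state machine:
        0   1  
>  S0   S1  S0 
   S1   S2  S0 
   S2   S2  S3 
   S3   S1  S4 
   S4   S5  S4 
   S5   S6  S4 
   S6   S6  S7 
 * S7   S5  S4 
(> = start, * = accepting)

start=S0 accept=S7 S0-0->S1 S0-1->S0 S1-0->S2 S1-1->S0 S2-0->S2 S2-1->S3 S3-0->S1 S3-1->S4 S4-0->S5 S4-1->S4 S5-0->S6 S5-1->S4 S6-0->S6 S6-1->S7 S7-0->S5 S7-1->S4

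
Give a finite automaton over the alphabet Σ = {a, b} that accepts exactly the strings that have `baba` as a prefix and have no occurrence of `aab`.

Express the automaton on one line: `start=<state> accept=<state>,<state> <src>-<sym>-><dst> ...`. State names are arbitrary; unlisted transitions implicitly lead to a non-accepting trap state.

start=S0 accept=S8,S9,S10 S0-a->S1 S0-b->S2 S1-a->S3 S1-b->S4 S2-a->S5 S2-b->S4 S3-a->S3 S3-b->S6 S4-a->S1 S4-b->S4 S5-a->S3 S5-b->S7 S6-a->S6 S6-b->S6 S7-a->S8 S7-b->S4 S8-a->S9 S8-b->S10 S9-a->S9 S9-b->S11 S10-a->S8 S10-b->S10 S11-a->S11 S11-b->S11

Run two small machines in parallel and take their product. One (6 states) tracks whether the input so far still matches the prefix `baba`; the other (4 states) tracks partial matches of the forbidden pattern `aab`. Each combined state is a pair, one component from each; accept when both components accept.
With 12 states:
          a    b  
>  S0     S1   S2 
   S1     S3   S4 
   S2     S5   S4 
   S3     S3   S6 
   S4     S1   S4 
   S5     S3   S7 
   S6     S6   S6 
   S7     S8   S4 
 * S8     S9  S10 
 * S9     S9  S11 
 * S10    S8  S10 
   S11   S11  S11 
(> = start, * = accepting)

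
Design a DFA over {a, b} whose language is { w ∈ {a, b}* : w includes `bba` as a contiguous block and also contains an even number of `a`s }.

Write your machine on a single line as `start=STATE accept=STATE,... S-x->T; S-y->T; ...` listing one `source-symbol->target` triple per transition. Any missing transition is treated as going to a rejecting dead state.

Run two small machines in parallel and take their product. The first has 4 states tracking whether and how much of `bba` has been seen; the second has 2 states tracking the count of `a`s modulo 2. A product state is a pair (one from each), accepting exactly when both do.
        a   b  
>  q0   q1  q2 
   q1   q0  q3 
   q2   q1  q4 
   q3   q0  q5 
   q4   q6  q4 
   q5   q7  q5 
   q6   q7  q6 
 * q7   q6  q7 
(> = start, * = accepting)

start=q0; accept=q7; q0-a->q1; q0-b->q2; q1-a->q0; q1-b->q3; q2-a->q1; q2-b->q4; q3-a->q0; q3-b->q5; q4-a->q6; q4-b->q4; q5-a->q7; q5-b->q5; q6-a->q7; q6-b->q6; q7-a->q6; q7-b->q7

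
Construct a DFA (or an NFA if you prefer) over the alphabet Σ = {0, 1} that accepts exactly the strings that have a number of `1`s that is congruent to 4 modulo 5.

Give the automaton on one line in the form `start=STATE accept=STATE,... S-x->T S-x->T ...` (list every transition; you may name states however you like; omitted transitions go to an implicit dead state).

start=q0 accept=q4 q0-0->q0 q0-1->q1 q1-0->q1 q1-1->q2 q2-0->q2 q2-1->q3 q3-0->q3 q3-1->q4 q4-0->q4 q4-1->q0

Keep the running count of `1`s modulo 5: each `1` advances along the cycle q0 → q1 → q2 → q3 → q4 → q0 while other symbols loop. Accept at q4.
With 5 states:
        0   1  
>  q0   q0  q1 
   q1   q1  q2 
   q2   q2  q3 
   q3   q3  q4 
 * q4   q4  q0 
(> = start, * = accepting)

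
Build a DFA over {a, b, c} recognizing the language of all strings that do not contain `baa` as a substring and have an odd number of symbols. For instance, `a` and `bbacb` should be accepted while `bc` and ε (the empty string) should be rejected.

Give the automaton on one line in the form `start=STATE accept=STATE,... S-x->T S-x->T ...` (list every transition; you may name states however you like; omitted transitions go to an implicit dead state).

start=q0 accept=q1,q2,q5 q0-a->q1 q0-b->q2 q0-c->q1 q1-a->q0 q1-b->q3 q1-c->q0 q2-a->q4 q2-b->q3 q2-c->q0 q3-a->q5 q3-b->q2 q3-c->q1 q4-a->q6 q4-b->q2 q4-c->q1 q5-a->q7 q5-b->q3 q5-c->q0 q6-a->q7 q6-b->q7 q6-c->q7 q7-a->q6 q7-b->q6 q7-c->q6

Run two small machines in parallel and take their product. One (4 states) tracks partial matches of the forbidden pattern `baa`; the other (2 states) tracks the input length modulo 2. Each combined state is a pair, one component from each; accept when both components accept.
With 8 states:
        a   b   c  
>  q0   q1  q2  q1 
 * q1   q0  q3  q0 
 * q2   q4  q3  q0 
   q3   q5  q2  q1 
   q4   q6  q2  q1 
 * q5   q7  q3  q0 
   q6   q7  q7  q7 
   q7   q6  q6  q6 
(> = start, * = accepting)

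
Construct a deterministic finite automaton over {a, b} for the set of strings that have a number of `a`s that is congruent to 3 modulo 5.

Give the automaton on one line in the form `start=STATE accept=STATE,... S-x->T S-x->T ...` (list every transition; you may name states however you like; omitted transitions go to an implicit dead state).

Keep the running count of `a`s modulo 5: each `a` advances along the cycle q0 → q1 → q2 → q3 → q4 → q0 while other symbols loop. Accept at q3.
5 states suffice.
        a   b  
>  q0   q1  q0 
   q1   q2  q1 
   q2   q3  q2 
 * q3   q4  q3 
   q4   q0  q4 
(> = start, * = accepting)

start=q0 accept=q3 q0-a->q1 q0-b->q0 q1-a->q2 q1-b->q1 q2-a->q3 q2-b->q2 q3-a->q4 q3-b->q3 q4-a->q0 q4-b->q4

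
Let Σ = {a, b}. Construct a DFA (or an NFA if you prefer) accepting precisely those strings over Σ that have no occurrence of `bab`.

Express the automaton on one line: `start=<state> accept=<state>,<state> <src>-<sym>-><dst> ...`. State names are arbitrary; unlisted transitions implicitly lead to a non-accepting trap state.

start=s0 accept=s0,s1,s2 s0-a->s0 s0-b->s1 s1-a->s2 s1-b->s1 s2-a->s0 s2-b->s3 s3-a->s3 s3-b->s3

This is the complement of 'contains `bab`'. Use the same substring-matching states — s0 through s3 holding how much of `bab` has just been matched — but flip the accepting set: everything except the trap s3 accepts.
        a   b  
>* s0   s0  s1 
 * s1   s2  s1 
 * s2   s0  s3 
   s3   s3  s3 
(> = start, * = accepting)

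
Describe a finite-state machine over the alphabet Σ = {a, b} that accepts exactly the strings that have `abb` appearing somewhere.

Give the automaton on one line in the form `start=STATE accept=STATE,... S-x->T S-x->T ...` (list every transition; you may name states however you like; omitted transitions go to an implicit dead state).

start=q0 accept=q3 q0-a->q1 q0-b->q0 q1-a->q1 q1-b->q2 q2-a->q1 q2-b->q3 q3-a->q3 q3-b->q3

States q0..q2 record the length of the longest prefix of `abb` that matches the current input suffix. Reaching q3 means `abb` has been seen, and we stay there forever. Accept from q3.
4 states suffice.
        a   b  
>  q0   q1  q0 
   q1   q1  q2 
   q2   q1  q3 
 * q3   q3  q3 
(> = start, * = accepting)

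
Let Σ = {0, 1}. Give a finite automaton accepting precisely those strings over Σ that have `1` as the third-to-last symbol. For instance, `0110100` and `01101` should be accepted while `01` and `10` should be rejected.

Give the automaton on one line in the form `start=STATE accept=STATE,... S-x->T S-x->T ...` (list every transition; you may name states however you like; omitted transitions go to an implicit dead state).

start=S0 accept=S11,S12,S13,S14 S0-0->S1 S0-1->S2 S1-0->S3 S1-1->S4 S2-0->S5 S2-1->S6 S3-0->S7 S3-1->S8 S4-0->S9 S4-1->S10 S5-0->S11 S5-1->S12 S6-0->S13 S6-1->S14 S7-0->S7 S7-1->S8 S8-0->S9 S8-1->S10 S9-0->S11 S9-1->S12 S10-0->S13 S10-1->S14 S11-0->S7 S11-1->S8 S12-0->S9 S12-1->S10 S13-0->S11 S13-1->S12 S14-0->S13 S14-1->S14

A DFA must remember the last 3 symbols (since which symbol is third-to-last isn't known until the input ends). Use one state per possible window of the last ≤3 symbols; accept from those whose window starts with `1`.
With 15 states:
          0    1  
>  S0     S1   S2 
   S1     S3   S4 
   S2     S5   S6 
   S3     S7   S8 
   S4     S9  S10 
   S5    S11  S12 
   S6    S13  S14 
   S7     S7   S8 
   S8     S9  S10 
   S9    S11  S12 
   S10   S13  S14 
 * S11    S7   S8 
 * S12    S9  S10 
 * S13   S11  S12 
 * S14   S13  S14 
(> = start, * = accepting)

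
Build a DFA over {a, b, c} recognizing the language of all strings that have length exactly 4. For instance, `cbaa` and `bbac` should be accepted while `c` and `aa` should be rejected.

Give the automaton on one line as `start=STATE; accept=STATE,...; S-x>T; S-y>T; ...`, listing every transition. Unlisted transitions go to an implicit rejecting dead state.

start=q0; accept=q4; q0-a>q1; q0-b>q1; q0-c>q1; q1-a>q2; q1-b>q2; q1-c>q2; q2-a>q3; q2-b>q3; q2-c>q3; q3-a>q4; q3-b>q4; q3-c>q4; q4-a>q5; q4-b>q5; q4-c>q5; q5-a>q5; q5-b>q5; q5-c>q5

We only need to distinguish lengths 0, 1, …, 4, and '>4'. Chain q0 → q1 → q2 → q3 → q4 → q5 on every symbol, with q5 looping. Accepting states: {q4}.
A 6-state machine:
        a   b   c  
>  q0   q1  q1  q1 
   q1   q2  q2  q2 
   q2   q3  q3  q3 
   q3   q4  q4  q4 
 * q4   q5  q5  q5 
   q5   q5  q5  q5 
(> = start, * = accepting)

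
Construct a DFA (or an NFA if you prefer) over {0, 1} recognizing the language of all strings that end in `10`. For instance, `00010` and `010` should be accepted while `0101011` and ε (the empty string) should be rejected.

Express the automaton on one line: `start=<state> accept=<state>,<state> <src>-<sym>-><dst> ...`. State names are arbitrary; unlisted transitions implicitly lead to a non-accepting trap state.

start=q0 accept=q2 q0-0->q0 q0-1->q1 q1-0->q2 q1-1->q1 q2-0->q0 q2-1->q1

Let each state record the length of the longest suffix of the input read so far that is also a prefix of `10`. q1 means the last symbol is `1`; q2 means the last 2 symbols are `10`. Accept only at q2, where the string currently ends in `10`.
        0   1  
>  q0   q0  q1 
   q1   q2  q1 
 * q2   q0  q1 
(> = start, * = accepting)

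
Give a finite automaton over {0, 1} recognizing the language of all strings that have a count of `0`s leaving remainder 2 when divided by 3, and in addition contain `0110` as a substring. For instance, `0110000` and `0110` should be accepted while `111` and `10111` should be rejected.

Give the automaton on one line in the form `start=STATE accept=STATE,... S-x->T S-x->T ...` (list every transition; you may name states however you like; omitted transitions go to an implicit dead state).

Handle the two conditions separately and then intersect. One (3 states) tracks the count of `0`s modulo 3; the other (5 states) tracks whether and how much of `0110` has been seen. Each combined state is a pair, one component from each; accept when both components accept.
With 15 states:
          0    1  
>  S0     S1   S0 
   S1     S2   S3 
   S2     S4   S5 
   S3     S2   S6 
   S4     S1   S7 
   S5     S4   S8 
   S6     S9  S10 
   S7     S1  S11 
   S8    S12  S13 
 * S9    S12   S9 
   S10    S2  S10 
   S11   S14   S0 
   S12   S14  S12 
   S13    S4  S13 
   S14    S9  S14 
(> = start, * = accepting)

start=S0 accept=S9 S0-0->S1 S0-1->S0 S1-0->S2 S1-1->S3 S2-0->S4 S2-1->S5 S3-0->S2 S3-1->S6 S4-0->S1 S4-1->S7 S5-0->S4 S5-1->S8 S6-0->S9 S6-1->S10 S7-0->S1 S7-1->S11 S8-0->S12 S8-1->S13 S9-0->S12 S9-1->S9 S10-0->S2 S10-1->S10 S11-0->S14 S11-1->S0 S12-0->S14 S12-1->S12 S13-0->S4 S13-1->S13 S14-0->S9 S14-1->S14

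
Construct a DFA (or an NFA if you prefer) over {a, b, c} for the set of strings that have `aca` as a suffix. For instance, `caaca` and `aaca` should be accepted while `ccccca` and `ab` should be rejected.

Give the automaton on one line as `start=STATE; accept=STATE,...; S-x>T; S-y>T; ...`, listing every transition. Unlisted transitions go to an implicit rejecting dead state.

start=S0; accept=S3; S0-a>S1; S0-b>S0; S0-c>S0; S1-a>S1; S1-b>S0; S1-c>S2; S2-a>S3; S2-b>S0; S2-c>S0; S3-a>S1; S3-b>S0; S3-c>S2

Let each state record the length of the longest suffix of the input read so far that is also a prefix of `aca`. S1 means the last symbol is `a`; S2 means the last 2 symbols are `ac`; S3 means the last 3 symbols are `aca`. Accept only at S3, where the string currently ends in `aca`.
        a   b   c  
>  S0   S1  S0  S0 
   S1   S1  S0  S2 
   S2   S3  S0  S0 
 * S3   S1  S0  S2 
(> = start, * = accepting)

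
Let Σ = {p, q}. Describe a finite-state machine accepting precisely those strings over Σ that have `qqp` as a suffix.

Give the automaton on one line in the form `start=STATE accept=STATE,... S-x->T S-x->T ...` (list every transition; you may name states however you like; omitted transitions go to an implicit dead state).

start=S0 accept=S3 S0-p->S0 S0-q->S1 S1-p->S0 S1-q->S2 S2-p->S3 S2-q->S2 S3-p->S0 S3-q->S1

Remember how much of `qqp` the current input suffix matches. State S0 means no match yet; S1 means the last symbol is `q`; S2 means the last 2 symbols are `qq`; S3 means the last 3 symbols are `qqp`. Only S3 accepts. On a mismatch, fall back to the longest proper suffix that is still a prefix of `qqp`.
With 4 states:
        p   q  
>  S0   S0  S1 
   S1   S0  S2 
   S2   S3  S2 
 * S3   S0  S1 
(> = start, * = accepting)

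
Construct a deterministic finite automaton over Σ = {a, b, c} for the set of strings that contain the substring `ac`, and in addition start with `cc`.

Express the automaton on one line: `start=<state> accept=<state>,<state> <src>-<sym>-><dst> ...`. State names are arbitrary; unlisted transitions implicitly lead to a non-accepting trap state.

Build one automaton per condition and run them in lockstep. One (3 states) tracks whether and how much of `ac` has been seen; the other (4 states) tracks whether the input so far still matches the prefix `cc`. Each combined state is a pair, one component from each; accept when both components accept. After merging equivalent states the machine shrinks.
        a   b   c  
>  s0   s1  s1  s2 
   s1   s1  s1  s1 
   s2   s1  s1  s3 
   s3   s4  s3  s3 
   s4   s4  s3  s5 
 * s5   s5  s5  s5 
(> = start, * = accepting)

start=s0 accept=s5 s0-a->s1 s0-b->s1 s0-c->s2 s1-a->s1 s1-b->s1 s1-c->s1 s2-a->s1 s2-b->s1 s2-c->s3 s3-a->s4 s3-b->s3 s3-c->s3 s4-a->s4 s4-b->s3 s4-c->s5 s5-a->s5 s5-b->s5 s5-c->s5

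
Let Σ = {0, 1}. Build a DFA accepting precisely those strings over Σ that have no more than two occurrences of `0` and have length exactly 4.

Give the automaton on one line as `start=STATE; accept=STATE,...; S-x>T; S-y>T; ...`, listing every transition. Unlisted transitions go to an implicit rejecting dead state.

start=A; accept=J; A-0>B; A-1>C; B-0>D; B-1>E; C-0>E; C-1>F; D-0>G; D-1>H; E-0>H; E-1>I; F-0>I; F-1>I; G-0>G; G-1>G; H-0>G; H-1>J; I-0>J; I-1>J; J-0>G; J-1>G

Build one automaton per condition and run them in lockstep. One (4 states) tracks the count of `0`s, saturating at 3; the other (6 states) tracks the input length, saturating at 5. Each combined state is a pair, one component from each; accept when both components accept. Equivalent product states are then merged.
10 states suffice.
       0  1 
>  A   B  C 
   B   D  E 
   C   E  F 
   D   G  H 
   E   H  I 
   F   I  I 
   G   G  G 
   H   G  J 
   I   J  J 
 * J   G  G 
(> = start, * = accepting)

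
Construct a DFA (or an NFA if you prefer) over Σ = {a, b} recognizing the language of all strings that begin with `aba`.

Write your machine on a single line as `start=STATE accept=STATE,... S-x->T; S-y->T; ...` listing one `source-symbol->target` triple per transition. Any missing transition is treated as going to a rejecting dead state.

Check the first 3 symbols one by one: s0 through s2 record how many have matched `aba` so far; any wrong symbol goes to the dead state s4. After all 3 match we enter the accepting sink s3.
        a   b  
>  s0   s1  s4 
   s1   s4  s2 
   s2   s3  s4 
 * s3   s3  s3 
   s4   s4  s4 
(> = start, * = accepting)

start=s0; accept=s3; s0-a->s1; s0-b->s4; s1-a->s4; s1-b->s2; s2-a->s3; s2-b->s4; s3-a->s3; s3-b->s3; s4-a->s4; s4-b->s4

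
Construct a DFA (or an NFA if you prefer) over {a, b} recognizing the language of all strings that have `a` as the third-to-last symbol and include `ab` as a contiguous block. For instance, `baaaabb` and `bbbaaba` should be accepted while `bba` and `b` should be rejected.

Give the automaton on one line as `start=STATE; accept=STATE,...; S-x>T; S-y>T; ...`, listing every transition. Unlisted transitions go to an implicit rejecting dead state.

Handle the two conditions separately and then intersect. One (15 states) tracks the last 3 symbols read; the other (3 states) tracks whether and how much of `ab` has been seen. Each combined state is a pair, one component from each; accept when both components accept. Equivalent product states are then merged.
11 states suffice.
          a    b  
>  s0     s1   s0 
   s1     s2   s3 
   s2     s2   s4 
   s3     s5   s6 
 * s4     s5   s6 
 * s5     s7   s3 
 * s6     s8   s9 
   s7    s10   s4 
   s8     s7   s3 
   s9     s8   s9 
 * s10   s10   s4 
(> = start, * = accepting)

start=s0; accept=s4,s5,s6,s10; s0-a>s1; s0-b>s0; s1-a>s2; s1-b>s3; s2-a>s2; s2-b>s4; s3-a>s5; s3-b>s6; s4-a>s5; s4-b>s6; s5-a>s7; s5-b>s3; s6-a>s8; s6-b>s9; s7-a>s10; s7-b>s4; s8-a>s7; s8-b>s3; s9-a>s8; s9-b>s9; s10-a>s10; s10-b>s4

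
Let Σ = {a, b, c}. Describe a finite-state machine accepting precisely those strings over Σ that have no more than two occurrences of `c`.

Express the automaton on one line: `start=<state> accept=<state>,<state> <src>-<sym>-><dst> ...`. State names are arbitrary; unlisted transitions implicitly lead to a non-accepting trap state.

start=s0 accept=s0,s1,s2 s0-a->s0 s0-b->s0 s0-c->s1 s1-a->s1 s1-b->s1 s1-c->s2 s2-a->s2 s2-b->s2 s2-c->s3 s3-a->s3 s3-b->s3 s3-c->s3

Count `c`s, saturating at 3: states s0 through s2 mean 0 through 2 `c`s seen; s3 means more than 2. Each `c` increments (capped at s3); other symbols loop. Accept from {s0, s1, s2}.
4 states suffice.
        a   b   c  
>* s0   s0  s0  s1 
 * s1   s1  s1  s2 
 * s2   s2  s2  s3 
   s3   s3  s3  s3 
(> = start, * = accepting)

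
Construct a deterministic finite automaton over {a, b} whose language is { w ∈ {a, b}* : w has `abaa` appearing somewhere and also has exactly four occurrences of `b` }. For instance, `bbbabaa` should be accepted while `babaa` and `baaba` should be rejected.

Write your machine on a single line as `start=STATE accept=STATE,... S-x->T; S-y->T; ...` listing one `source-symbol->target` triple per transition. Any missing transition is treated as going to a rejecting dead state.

Build one automaton per condition and run them in lockstep. One (5 states) tracks whether and how much of `abaa` has been seen; the other (6 states) tracks the count of `b`s, saturating at 5. Each combined state is a pair, one component from each; accept when both components accept. After merging equivalent states the machine shrinks.
A 21-state machine:
          a    b  
>  q0     q1   q2 
   q1     q1   q3 
   q2     q4   q5 
   q3     q6   q5 
   q4     q4   q7 
   q5     q8   q9 
   q6    q10   q7 
   q7    q11   q9 
   q8     q8  q12 
   q9    q13  q14 
   q10   q10  q15 
   q11   q15  q12 
   q12   q16  q14 
   q13   q13  q17 
   q14   q14  q14 
   q15   q15  q18 
   q16   q18  q17 
   q17   q19  q14 
   q18   q18  q20 
   q19   q20  q14 
 * q20   q20  q14 
(> = start, * = accepting)

start=q0; accept=q20; q0-a->q1; q0-b->q2; q1-a->q1; q1-b->q3; q2-a->q4; q2-b->q5; q3-a->q6; q3-b->q5; q4-a->q4; q4-b->q7; q5-a->q8; q5-b->q9; q6-a->q10; q6-b->q7; q7-a->q11; q7-b->q9; q8-a->q8; q8-b->q12; q9-a->q13; q9-b->q14; q10-a->q10; q10-b->q15; q11-a->q15; q11-b->q12; q12-a->q16; q12-b->q14; q13-a->q13; q13-b->q17; q14-a->q14; q14-b->q14; q15-a->q15; q15-b->q18; q16-a->q18; q16-b->q17; q17-a->q19; q17-b->q14; q18-a->q18; q18-b->q20; q19-a->q20; q19-b->q14; q20-a->q20; q20-b->q14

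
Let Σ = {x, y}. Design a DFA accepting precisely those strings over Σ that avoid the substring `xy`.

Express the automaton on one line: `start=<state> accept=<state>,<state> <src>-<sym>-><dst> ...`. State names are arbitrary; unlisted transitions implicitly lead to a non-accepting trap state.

Track partial matches of the forbidden pattern `xy`. State q2 is a dead state reached once `xy` has occurred; every other state accepts. q0 means no part of `xy` is currently matched.
        x   y  
>* q0   q1  q0 
 * q1   q1  q2 
   q2   q2  q2 
(> = start, * = accepting)

start=q0 accept=q0,q1 q0-x->q1 q0-y->q0 q1-x->q1 q1-y->q2 q2-x->q2 q2-y->q2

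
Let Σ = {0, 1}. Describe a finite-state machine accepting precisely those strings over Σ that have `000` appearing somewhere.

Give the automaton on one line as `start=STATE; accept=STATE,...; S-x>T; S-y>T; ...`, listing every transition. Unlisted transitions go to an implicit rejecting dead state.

States q0..q2 record the length of the longest prefix of `000` that matches the current input suffix. Reaching q3 means `000` has been seen, and we stay there forever. Accept from q3.
A 4-state machine:
        0   1  
>  q0   q1  q0 
   q1   q2  q0 
   q2   q3  q0 
 * q3   q3  q3 
(> = start, * = accepting)

start=q0; accept=q3; q0-0>q1; q0-1>q0; q1-0>q2; q1-1>q0; q2-0>q3; q2-1>q0; q3-0>q3; q3-1>q3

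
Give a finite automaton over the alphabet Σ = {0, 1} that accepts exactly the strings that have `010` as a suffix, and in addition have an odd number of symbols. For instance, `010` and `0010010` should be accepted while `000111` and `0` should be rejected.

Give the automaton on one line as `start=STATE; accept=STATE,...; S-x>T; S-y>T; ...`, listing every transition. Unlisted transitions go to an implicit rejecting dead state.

start=q0; accept=q4; q0-0>q1; q0-1>q2; q1-0>q0; q1-1>q3; q2-0>q0; q2-1>q0; q3-0>q4; q3-1>q2; q4-0>q0; q4-1>q3

Build one automaton per condition and run them in lockstep. The first has 4 states tracking how much of the suffix `010` has currently been matched; the second has 2 states tracking the input length modulo 2. A product state is a pair (one from each), accepting exactly when both do. After merging equivalent states the machine shrinks.
With 5 states:
        0   1  
>  q0   q1  q2 
   q1   q0  q3 
   q2   q0  q0 
   q3   q4  q2 
 * q4   q0  q3 
(> = start, * = accepting)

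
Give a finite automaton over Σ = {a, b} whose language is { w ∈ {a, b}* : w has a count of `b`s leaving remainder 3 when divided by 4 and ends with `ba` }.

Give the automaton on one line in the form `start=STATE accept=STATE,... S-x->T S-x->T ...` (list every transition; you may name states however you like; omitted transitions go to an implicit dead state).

Build one automaton per condition and run them in lockstep. One (4 states) tracks the count of `b`s modulo 4; the other (3 states) tracks how much of the suffix `ba` has currently been matched. Each combined state is a pair, one component from each; accept when both components accept. Equivalent product states are then merged.
A 6-state machine:
        a   b  
>  q0   q0  q1 
   q1   q1  q2 
   q2   q2  q3 
   q3   q4  q0 
 * q4   q5  q0 
   q5   q5  q0 
(> = start, * = accepting)

start=q0 accept=q4 q0-a->q0 q0-b->q1 q1-a->q1 q1-b->q2 q2-a->q2 q2-b->q3 q3-a->q4 q3-b->q0 q4-a->q5 q4-b->q0 q5-a->q5 q5-b->q0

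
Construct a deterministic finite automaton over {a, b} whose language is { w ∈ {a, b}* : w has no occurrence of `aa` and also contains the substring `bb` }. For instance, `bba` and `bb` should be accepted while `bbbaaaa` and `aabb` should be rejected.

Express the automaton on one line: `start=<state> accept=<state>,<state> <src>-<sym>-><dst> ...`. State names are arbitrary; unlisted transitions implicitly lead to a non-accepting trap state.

start=q0 accept=q4,q6 q0-a->q1 q0-b->q2 q1-a->q3 q1-b->q2 q2-a->q1 q2-b->q4 q3-a->q3 q3-b->q5 q4-a->q6 q4-b->q4 q5-a->q3 q5-b->q7 q6-a->q7 q6-b->q4 q7-a->q7 q7-b->q7

Build one automaton per condition and run them in lockstep. One (3 states) tracks partial matches of the forbidden pattern `aa`; the other (3 states) tracks whether and how much of `bb` has been seen. Each combined state is a pair, one component from each; accept when both components accept.
With 8 states:
        a   b  
>  q0   q1  q2 
   q1   q3  q2 
   q2   q1  q4 
   q3   q3  q5 
 * q4   q6  q4 
   q5   q3  q7 
 * q6   q7  q4 
   q7   q7  q7 
(> = start, * = accepting)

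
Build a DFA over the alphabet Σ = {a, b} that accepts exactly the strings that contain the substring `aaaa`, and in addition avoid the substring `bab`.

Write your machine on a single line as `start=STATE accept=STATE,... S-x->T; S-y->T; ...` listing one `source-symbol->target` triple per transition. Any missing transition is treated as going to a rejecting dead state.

Build one automaton per condition and run them in lockstep. The first has 5 states tracking whether and how much of `aaaa` has been seen; the second has 4 states tracking partial matches of the forbidden pattern `bab`. A product state is a pair (one from each), accepting exactly when both do.
          a    b  
>  s0     s1   s2 
   s1     s3   s2 
   s2     s4   s2 
   s3     s5   s2 
   s4     s3   s6 
   s5     s7   s2 
   s6     s8   s6 
 * s7     s7   s9 
   s8    s10   s6 
 * s9    s11   s9 
   s10   s12   s6 
 * s11    s7  s13 
   s12   s13   s6 
   s13   s13  s13 
(> = start, * = accepting)

start=s0; accept=s7,s9,s11; s0-a->s1; s0-b->s2; s1-a->s3; s1-b->s2; s2-a->s4; s2-b->s2; s3-a->s5; s3-b->s2; s4-a->s3; s4-b->s6; s5-a->s7; s5-b->s2; s6-a->s8; s6-b->s6; s7-a->s7; s7-b->s9; s8-a->s10; s8-b->s6; s9-a->s11; s9-b->s9; s10-a->s12; s10-b->s6; s11-a->s7; s11-b->s13; s12-a->s13; s12-b->s6; s13-a->s13; s13-b->s13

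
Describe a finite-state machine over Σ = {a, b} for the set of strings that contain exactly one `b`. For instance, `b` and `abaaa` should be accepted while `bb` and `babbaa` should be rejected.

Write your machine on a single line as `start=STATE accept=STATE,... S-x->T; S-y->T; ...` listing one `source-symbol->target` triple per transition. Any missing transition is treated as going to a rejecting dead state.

start=q0; accept=q1; q0-a->q0; q0-b->q1; q1-a->q1; q1-b->q2; q2-a->q2; q2-b->q2

Count `b`s, saturating at 2: state q0 means no `b` yet, q1 means one `b` seen, q2 means more than one. Each `b` increments (capped at q2); other symbols loop. Accept from {q1}.
        a   b  
>  q0   q0  q1 
 * q1   q1  q2 
   q2   q2  q2 
(> = start, * = accepting)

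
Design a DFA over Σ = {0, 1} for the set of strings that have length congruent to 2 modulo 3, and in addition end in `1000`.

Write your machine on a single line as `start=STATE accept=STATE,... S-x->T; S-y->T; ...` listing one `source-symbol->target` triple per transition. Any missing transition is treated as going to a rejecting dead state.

start=A; accept=N; A-0->B; A-1->C; B-0->D; B-1->E; C-0->F; C-1->E; D-0->A; D-1->G; E-0->H; E-1->G; F-0->I; F-1->G; G-0->J; G-1->C; H-0->K; H-1->C; I-0->L; I-1->C; J-0->M; J-1->E; K-0->N; K-1->E; L-0->D; L-1->E; M-0->O; M-1->G; N-0->A; N-1->G; O-0->B; O-1->C

Handle the two conditions separately and then intersect. The first has 3 states tracking the input length modulo 3; the second has 5 states tracking how much of the suffix `1000` has currently been matched. A product state is a pair (one from each), accepting exactly when both do.
15 states suffice.
       0  1 
>  A   B  C 
   B   D  E 
   C   F  E 
   D   A  G 
   E   H  G 
   F   I  G 
   G   J  C 
   H   K  C 
   I   L  C 
   J   M  E 
   K   N  E 
   L   D  E 
   M   O  G 
 * N   A  G 
   O   B  C 
(> = start, * = accepting)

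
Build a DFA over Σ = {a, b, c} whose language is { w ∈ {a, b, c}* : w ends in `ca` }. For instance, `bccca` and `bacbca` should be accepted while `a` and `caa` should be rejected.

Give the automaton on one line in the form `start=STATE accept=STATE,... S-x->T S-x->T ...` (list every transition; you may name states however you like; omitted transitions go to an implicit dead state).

Remember how much of `ca` the current input suffix matches. State S0 means no match yet; S1 means the last symbol is `c`; S2 means the last 2 symbols are `ca`. Only S2 accepts. On a mismatch, fall back to the longest proper suffix that is still a prefix of `ca`.
        a   b   c  
>  S0   S0  S0  S1 
   S1   S2  S0  S1 
 * S2   S0  S0  S1 
(> = start, * = accepting)

start=S0 accept=S2 S0-a->S0 S0-b->S0 S0-c->S1 S1-a->S2 S1-b->S0 S1-c->S1 S2-a->S0 S2-b->S0 S2-c->S1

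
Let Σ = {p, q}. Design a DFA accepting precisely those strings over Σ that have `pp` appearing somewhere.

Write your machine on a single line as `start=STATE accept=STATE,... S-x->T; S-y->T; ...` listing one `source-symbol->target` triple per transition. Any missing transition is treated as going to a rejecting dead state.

start=s0; accept=s2; s0-p->s1; s0-q->s0; s1-p->s2; s1-q->s0; s2-p->s2; s2-q->s2

Track how much of `pp` has been matched so far: state s0 is no progress, s2 is the absorbing accept state reached once `pp` has occurred. Intermediate states record partial matches; on a mismatch, fall back to the longest reusable overlap.
A 3-state machine:
        p   q  
>  s0   s1  s0 
   s1   s2  s0 
 * s2   s2  s2 
(> = start, * = accepting)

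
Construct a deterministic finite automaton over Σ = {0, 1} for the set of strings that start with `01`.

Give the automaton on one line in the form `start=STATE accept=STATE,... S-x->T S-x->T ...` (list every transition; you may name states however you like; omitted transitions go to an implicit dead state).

start=S0 accept=S2 S0-0->S1 S0-1->S3 S1-0->S3 S1-1->S2 S2-0->S2 S2-1->S2 S3-0->S3 S3-1->S3

Walk along `01` while the input agrees: from S0 take `0` to S1, and so on. Any deviation drops to the rejecting sink S3. Once S2 is reached the prefix is confirmed and every continuation is accepted.
        0   1  
>  S0   S1  S3 
   S1   S3  S2 
 * S2   S2  S2 
   S3   S3  S3 
(> = start, * = accepting)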